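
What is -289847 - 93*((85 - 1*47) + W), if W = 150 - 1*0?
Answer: -307331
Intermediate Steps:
W = 150 (W = 150 + 0 = 150)
-289847 - 93*((85 - 1*47) + W) = -289847 - 93*((85 - 1*47) + 150) = -289847 - 93*((85 - 47) + 150) = -289847 - 93*(38 + 150) = -289847 - 93*188 = -289847 - 1*17484 = -289847 - 17484 = -307331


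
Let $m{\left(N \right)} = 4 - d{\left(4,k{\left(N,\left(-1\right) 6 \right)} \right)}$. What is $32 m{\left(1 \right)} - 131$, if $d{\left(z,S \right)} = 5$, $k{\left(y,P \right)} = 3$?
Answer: $-163$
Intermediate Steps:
$m{\left(N \right)} = -1$ ($m{\left(N \right)} = 4 - 5 = -1$)
$32 m{\left(1 \right)} - 131 = 32 \left(-1\right) - 131 = -32 - 131 = -163$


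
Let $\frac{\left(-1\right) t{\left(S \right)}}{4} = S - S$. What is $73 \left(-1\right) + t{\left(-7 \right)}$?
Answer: $-73$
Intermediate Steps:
$t{\left(S \right)} = 0$ ($t{\left(S \right)} = - 4 \left(S - S\right) = \left(-4\right) 0 = 0$)
$73 \left(-1\right) + t{\left(-7 \right)} = 73 \left(-1\right) + 0 = -73 + 0 = -73$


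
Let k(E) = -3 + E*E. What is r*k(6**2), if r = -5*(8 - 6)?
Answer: -12930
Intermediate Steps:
k(E) = -3 + E**2
r = -10 (r = -5*2 = -10)
r*k(6**2) = -10*(-3 + (6**2)**2) = -10*(-3 + 36**2) = -10*(-3 + 1296) = -10*1293 = -12930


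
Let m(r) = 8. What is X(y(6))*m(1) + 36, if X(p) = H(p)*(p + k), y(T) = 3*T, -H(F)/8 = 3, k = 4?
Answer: -4188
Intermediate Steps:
H(F) = -24 (H(F) = -8*3 = -24)
X(p) = -96 - 24*p (X(p) = -24*(p + 4) = -24*(4 + p) = -96 - 24*p)
X(y(6))*m(1) + 36 = (-96 - 72*6)*8 + 36 = (-96 - 24*18)*8 + 36 = (-96 - 432)*8 + 36 = -528*8 + 36 = -4224 + 36 = -4188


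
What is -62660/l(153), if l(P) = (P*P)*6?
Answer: -31330/70227 ≈ -0.44612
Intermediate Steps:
l(P) = 6*P² (l(P) = P²*6 = 6*P²)
-62660/l(153) = -62660/(6*153²) = -62660/(6*23409) = -62660/140454 = -62660*1/140454 = -31330/70227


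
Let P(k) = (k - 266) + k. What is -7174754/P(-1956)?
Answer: 3587377/2089 ≈ 1717.3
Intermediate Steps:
P(k) = -266 + 2*k (P(k) = (-266 + k) + k = -266 + 2*k)
-7174754/P(-1956) = -7174754/(-266 + 2*(-1956)) = -7174754/(-266 - 3912) = -7174754/(-4178) = -7174754*(-1/4178) = 3587377/2089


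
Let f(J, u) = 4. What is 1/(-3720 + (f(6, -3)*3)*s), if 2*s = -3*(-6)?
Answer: -1/3612 ≈ -0.00027685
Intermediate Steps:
s = 9 (s = (-3*(-6))/2 = (½)*18 = 9)
1/(-3720 + (f(6, -3)*3)*s) = 1/(-3720 + (4*3)*9) = 1/(-3720 + 12*9) = 1/(-3720 + 108) = 1/(-3612) = -1/3612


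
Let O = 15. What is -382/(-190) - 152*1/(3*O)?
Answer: -1169/855 ≈ -1.3673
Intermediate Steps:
-382/(-190) - 152*1/(3*O) = -382/(-190) - 152/(3*15) = -382*(-1/190) - 152/45 = 191/95 - 152*1/45 = 191/95 - 152/45 = -1169/855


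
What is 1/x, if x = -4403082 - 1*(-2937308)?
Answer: -1/1465774 ≈ -6.8223e-7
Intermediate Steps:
x = -1465774 (x = -4403082 + 2937308 = -1465774)
1/x = 1/(-1465774) = -1/1465774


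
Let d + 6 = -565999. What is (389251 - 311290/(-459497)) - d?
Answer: 438937577522/459497 ≈ 9.5526e+5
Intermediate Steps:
d = -566005 (d = -6 - 565999 = -566005)
(389251 - 311290/(-459497)) - d = (389251 - 311290/(-459497)) - 1*(-566005) = (389251 - 311290*(-1/459497)) + 566005 = (389251 + 311290/459497) + 566005 = 178859978037/459497 + 566005 = 438937577522/459497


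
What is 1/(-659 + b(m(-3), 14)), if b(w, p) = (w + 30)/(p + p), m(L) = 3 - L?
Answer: -7/4604 ≈ -0.0015204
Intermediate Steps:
b(w, p) = (30 + w)/(2*p) (b(w, p) = (30 + w)/((2*p)) = (30 + w)*(1/(2*p)) = (30 + w)/(2*p))
1/(-659 + b(m(-3), 14)) = 1/(-659 + (½)*(30 + (3 - 1*(-3)))/14) = 1/(-659 + (½)*(1/14)*(30 + (3 + 3))) = 1/(-659 + (½)*(1/14)*(30 + 6)) = 1/(-659 + (½)*(1/14)*36) = 1/(-659 + 9/7) = 1/(-4604/7) = -7/4604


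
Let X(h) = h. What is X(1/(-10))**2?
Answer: 1/100 ≈ 0.010000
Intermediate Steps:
X(1/(-10))**2 = (1/(-10))**2 = (-1/10)**2 = 1/100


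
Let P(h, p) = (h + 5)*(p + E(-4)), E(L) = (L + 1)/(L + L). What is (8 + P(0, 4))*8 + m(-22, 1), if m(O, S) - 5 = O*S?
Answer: 222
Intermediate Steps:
E(L) = (1 + L)/(2*L) (E(L) = (1 + L)/((2*L)) = (1 + L)*(1/(2*L)) = (1 + L)/(2*L))
P(h, p) = (5 + h)*(3/8 + p) (P(h, p) = (h + 5)*(p + (½)*(1 - 4)/(-4)) = (5 + h)*(p + (½)*(-¼)*(-3)) = (5 + h)*(p + 3/8) = (5 + h)*(3/8 + p))
m(O, S) = 5 + O*S
(8 + P(0, 4))*8 + m(-22, 1) = (8 + (15/8 + 5*4 + (3/8)*0 + 0*4))*8 + (5 - 22*1) = (8 + (15/8 + 20 + 0 + 0))*8 + (5 - 22) = (8 + 175/8)*8 - 17 = (239/8)*8 - 17 = 239 - 17 = 222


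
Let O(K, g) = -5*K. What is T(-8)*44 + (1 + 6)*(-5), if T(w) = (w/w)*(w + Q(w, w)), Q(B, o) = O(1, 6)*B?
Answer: 1373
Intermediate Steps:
Q(B, o) = -5*B (Q(B, o) = (-5*1)*B = -5*B)
T(w) = -4*w (T(w) = (w/w)*(w - 5*w) = 1*(-4*w) = -4*w)
T(-8)*44 + (1 + 6)*(-5) = -4*(-8)*44 + (1 + 6)*(-5) = 32*44 + 7*(-5) = 1408 - 35 = 1373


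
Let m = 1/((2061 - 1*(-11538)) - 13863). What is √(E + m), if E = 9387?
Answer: √163559022/132 ≈ 96.886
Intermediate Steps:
m = -1/264 (m = 1/((2061 + 11538) - 13863) = 1/(13599 - 13863) = 1/(-264) = -1/264 ≈ -0.0037879)
√(E + m) = √(9387 - 1/264) = √(2478167/264) = √163559022/132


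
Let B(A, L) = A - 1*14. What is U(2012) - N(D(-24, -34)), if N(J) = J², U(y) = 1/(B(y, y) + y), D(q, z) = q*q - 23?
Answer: -1226294089/4010 ≈ -3.0581e+5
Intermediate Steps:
B(A, L) = -14 + A (B(A, L) = A - 14 = -14 + A)
D(q, z) = -23 + q² (D(q, z) = q² - 23 = -23 + q²)
U(y) = 1/(-14 + 2*y) (U(y) = 1/((-14 + y) + y) = 1/(-14 + 2*y))
U(2012) - N(D(-24, -34)) = 1/(2*(-7 + 2012)) - (-23 + (-24)²)² = (½)/2005 - (-23 + 576)² = (½)*(1/2005) - 1*553² = 1/4010 - 1*305809 = 1/4010 - 305809 = -1226294089/4010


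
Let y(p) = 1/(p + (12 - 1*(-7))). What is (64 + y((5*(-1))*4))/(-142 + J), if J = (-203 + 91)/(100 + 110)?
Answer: -945/2138 ≈ -0.44200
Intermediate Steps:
J = -8/15 (J = -112/210 = -112*1/210 = -8/15 ≈ -0.53333)
y(p) = 1/(19 + p) (y(p) = 1/(p + (12 + 7)) = 1/(p + 19) = 1/(19 + p))
(64 + y((5*(-1))*4))/(-142 + J) = (64 + 1/(19 + (5*(-1))*4))/(-142 - 8/15) = (64 + 1/(19 - 5*4))/(-2138/15) = (64 + 1/(19 - 20))*(-15/2138) = (64 + 1/(-1))*(-15/2138) = (64 - 1)*(-15/2138) = 63*(-15/2138) = -945/2138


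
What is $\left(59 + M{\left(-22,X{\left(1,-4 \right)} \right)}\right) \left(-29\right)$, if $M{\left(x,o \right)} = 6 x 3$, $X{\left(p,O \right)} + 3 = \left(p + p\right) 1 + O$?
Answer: $9773$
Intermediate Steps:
$X{\left(p,O \right)} = -3 + O + 2 p$ ($X{\left(p,O \right)} = -3 + \left(\left(p + p\right) 1 + O\right) = -3 + \left(2 p 1 + O\right) = -3 + \left(2 p + O\right) = -3 + \left(O + 2 p\right) = -3 + O + 2 p$)
$M{\left(x,o \right)} = 18 x$
$\left(59 + M{\left(-22,X{\left(1,-4 \right)} \right)}\right) \left(-29\right) = \left(59 + 18 \left(-22\right)\right) \left(-29\right) = \left(59 - 396\right) \left(-29\right) = \left(-337\right) \left(-29\right) = 9773$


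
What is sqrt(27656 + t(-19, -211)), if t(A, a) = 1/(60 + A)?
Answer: sqrt(46489777)/41 ≈ 166.30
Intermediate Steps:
sqrt(27656 + t(-19, -211)) = sqrt(27656 + 1/(60 - 19)) = sqrt(27656 + 1/41) = sqrt(1133897/41) = sqrt(46489777)/41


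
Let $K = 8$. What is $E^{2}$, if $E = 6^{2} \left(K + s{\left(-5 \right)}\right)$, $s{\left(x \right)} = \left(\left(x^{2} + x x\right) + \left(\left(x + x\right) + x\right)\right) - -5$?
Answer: $2985984$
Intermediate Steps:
$s{\left(x \right)} = 5 + 2 x^{2} + 3 x$ ($s{\left(x \right)} = \left(\left(x^{2} + x^{2}\right) + \left(2 x + x\right)\right) + 5 = \left(2 x^{2} + 3 x\right) + 5 = 5 + 2 x^{2} + 3 x$)
$E = 1728$ ($E = 6^{2} \left(8 + \left(5 + 2 \left(-5\right)^{2} + 3 \left(-5\right)\right)\right) = 36 \left(8 + \left(5 + 2 \cdot 25 - 15\right)\right) = 36 \left(8 + \left(5 + 50 - 15\right)\right) = 36 \left(8 + 40\right) = 36 \cdot 48 = 1728$)
$E^{2} = 1728^{2} = 2985984$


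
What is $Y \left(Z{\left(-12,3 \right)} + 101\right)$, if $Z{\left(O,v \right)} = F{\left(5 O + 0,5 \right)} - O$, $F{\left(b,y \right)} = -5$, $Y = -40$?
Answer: $-4320$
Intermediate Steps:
$Z{\left(O,v \right)} = -5 - O$
$Y \left(Z{\left(-12,3 \right)} + 101\right) = - 40 \left(\left(-5 - -12\right) + 101\right) = - 40 \left(\left(-5 + 12\right) + 101\right) = - 40 \left(7 + 101\right) = \left(-40\right) 108 = -4320$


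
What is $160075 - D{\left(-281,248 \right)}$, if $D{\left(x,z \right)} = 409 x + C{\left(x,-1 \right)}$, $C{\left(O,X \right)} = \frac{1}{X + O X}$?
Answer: $\frac{77001119}{280} \approx 2.75 \cdot 10^{5}$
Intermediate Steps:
$D{\left(x,z \right)} = - \frac{1}{1 + x} + 409 x$ ($D{\left(x,z \right)} = 409 x + \frac{1}{\left(-1\right) \left(1 + x\right)} = 409 x - \frac{1}{1 + x} = - \frac{1}{1 + x} + 409 x$)
$160075 - D{\left(-281,248 \right)} = 160075 - \frac{-1 + 409 \left(-281\right) \left(1 - 281\right)}{1 - 281} = 160075 - \frac{-1 + 409 \left(-281\right) \left(-280\right)}{-280} = 160075 - - \frac{-1 + 32180120}{280} = 160075 - \left(- \frac{1}{280}\right) 32180119 = 160075 - - \frac{32180119}{280} = 160075 + \frac{32180119}{280} = \frac{77001119}{280}$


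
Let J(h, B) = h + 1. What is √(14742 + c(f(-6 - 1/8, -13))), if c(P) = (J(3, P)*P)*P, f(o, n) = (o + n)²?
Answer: 9*√6951569/32 ≈ 741.54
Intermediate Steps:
J(h, B) = 1 + h
f(o, n) = (n + o)²
c(P) = 4*P² (c(P) = ((1 + 3)*P)*P = (4*P)*P = 4*P²)
√(14742 + c(f(-6 - 1/8, -13))) = √(14742 + 4*((-13 + (-6 - 1/8))²)²) = √(14742 + 4*((-13 + (-6 - 1*⅛))²)²) = √(14742 + 4*((-13 + (-6 - ⅛))²)²) = √(14742 + 4*((-13 - 49/8)²)²) = √(14742 + 4*((-153/8)²)²) = √(14742 + 4*(23409/64)²) = √(14742 + 4*(547981281/4096)) = √(14742 + 547981281/1024) = √(563077089/1024) = 9*√6951569/32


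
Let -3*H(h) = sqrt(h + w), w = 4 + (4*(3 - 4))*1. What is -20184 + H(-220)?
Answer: -20184 - 2*I*sqrt(55)/3 ≈ -20184.0 - 4.9441*I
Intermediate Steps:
w = 0 (w = 4 + (4*(-1))*1 = 4 - 4*1 = 4 - 4 = 0)
H(h) = -sqrt(h)/3 (H(h) = -sqrt(h + 0)/3 = -sqrt(h)/3)
-20184 + H(-220) = -20184 - 2*I*sqrt(55)/3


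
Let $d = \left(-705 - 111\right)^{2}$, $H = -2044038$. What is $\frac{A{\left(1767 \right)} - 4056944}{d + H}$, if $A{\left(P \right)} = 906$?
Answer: $\frac{2028019}{689091} \approx 2.943$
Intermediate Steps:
$d = 665856$ ($d = \left(-816\right)^{2} = 665856$)
$\frac{A{\left(1767 \right)} - 4056944}{d + H} = \frac{906 - 4056944}{665856 - 2044038} = - \frac{4056038}{-1378182} = \left(-4056038\right) \left(- \frac{1}{1378182}\right) = \frac{2028019}{689091}$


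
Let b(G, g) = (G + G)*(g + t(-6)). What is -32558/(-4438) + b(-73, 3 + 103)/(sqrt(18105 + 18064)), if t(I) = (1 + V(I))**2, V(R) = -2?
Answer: 16279/2219 - 15622*sqrt(36169)/36169 ≈ -74.806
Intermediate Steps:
t(I) = 1 (t(I) = (1 - 2)**2 = (-1)**2 = 1)
b(G, g) = 2*G*(1 + g) (b(G, g) = (G + G)*(g + 1) = (2*G)*(1 + g) = 2*G*(1 + g))
-32558/(-4438) + b(-73, 3 + 103)/(sqrt(18105 + 18064)) = -32558/(-4438) + (2*(-73)*(1 + (3 + 103)))/(sqrt(18105 + 18064)) = -32558*(-1/4438) + (2*(-73)*(1 + 106))/(sqrt(36169)) = 16279/2219 + (2*(-73)*107)*(sqrt(36169)/36169) = 16279/2219 - 15622*sqrt(36169)/36169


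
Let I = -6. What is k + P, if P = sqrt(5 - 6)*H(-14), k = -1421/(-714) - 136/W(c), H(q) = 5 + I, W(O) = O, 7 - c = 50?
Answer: 22601/4386 - I ≈ 5.153 - 1.0*I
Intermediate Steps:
c = -43 (c = 7 - 1*50 = 7 - 50 = -43)
H(q) = -1 (H(q) = 5 - 6 = -1)
k = 22601/4386 (k = -1421/(-714) - 136/(-43) = -1421*(-1/714) - 136*(-1/43) = 203/102 + 136/43 = 22601/4386 ≈ 5.1530)
P = -I (P = sqrt(5 - 6)*(-1) = sqrt(-1)*(-1) = I*(-1) = -I ≈ -1.0*I)
k + P = 22601/4386 - I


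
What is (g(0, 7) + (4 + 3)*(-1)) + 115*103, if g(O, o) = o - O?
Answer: 11845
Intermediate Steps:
(g(0, 7) + (4 + 3)*(-1)) + 115*103 = ((7 - 1*0) + (4 + 3)*(-1)) + 115*103 = ((7 + 0) + 7*(-1)) + 11845 = (7 - 7) + 11845 = 0 + 11845 = 11845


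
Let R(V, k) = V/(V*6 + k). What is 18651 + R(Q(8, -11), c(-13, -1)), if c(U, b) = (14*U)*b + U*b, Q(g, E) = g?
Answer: 4532201/243 ≈ 18651.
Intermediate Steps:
c(U, b) = 15*U*b (c(U, b) = 14*U*b + U*b = 15*U*b)
R(V, k) = V/(k + 6*V) (R(V, k) = V/(6*V + k) = V/(k + 6*V))
18651 + R(Q(8, -11), c(-13, -1)) = 18651 + 8/(15*(-13)*(-1) + 6*8) = 18651 + 8/(195 + 48) = 18651 + 8/243 = 4532201/243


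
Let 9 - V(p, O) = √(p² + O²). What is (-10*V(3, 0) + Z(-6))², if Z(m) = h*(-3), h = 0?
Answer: 3600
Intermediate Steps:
V(p, O) = 9 - √(O² + p²) (V(p, O) = 9 - √(p² + O²) = 9 - √(O² + p²))
Z(m) = 0 (Z(m) = 0*(-3) = 0)
(-10*V(3, 0) + Z(-6))² = (-10*(9 - √(0² + 3²)) + 0)² = (-10*(9 - √(0 + 9)) + 0)² = (-10*(9 - √9) + 0)² = (-10*(9 - 1*3) + 0)² = (-10*(9 - 3) + 0)² = (-10*6 + 0)² = (-60 + 0)² = (-60)² = 3600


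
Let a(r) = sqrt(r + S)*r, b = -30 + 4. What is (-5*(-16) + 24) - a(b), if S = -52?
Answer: 104 + 26*I*sqrt(78) ≈ 104.0 + 229.63*I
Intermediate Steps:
b = -26
a(r) = r*sqrt(-52 + r) (a(r) = sqrt(r - 52)*r = sqrt(-52 + r)*r = r*sqrt(-52 + r))
(-5*(-16) + 24) - a(b) = (-5*(-16) + 24) - (-26)*sqrt(-52 - 26) = (80 + 24) - (-26)*sqrt(-78) = 104 - (-26)*I*sqrt(78) = 104 + 26*I*sqrt(78)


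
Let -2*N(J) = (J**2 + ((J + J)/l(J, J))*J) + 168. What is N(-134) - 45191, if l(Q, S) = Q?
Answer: -54119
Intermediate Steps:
N(J) = -84 - J - J**2/2 (N(J) = -((J**2 + ((J + J)/J)*J) + 168)/2 = -((J**2 + ((2*J)/J)*J) + 168)/2 = -((J**2 + 2*J) + 168)/2 = -(168 + J**2 + 2*J)/2 = -84 - J - J**2/2)
N(-134) - 45191 = (-84 - 1*(-134) - 1/2*(-134)**2) - 45191 = (-84 + 134 - 1/2*17956) - 45191 = (-84 + 134 - 8978) - 45191 = -8928 - 45191 = -54119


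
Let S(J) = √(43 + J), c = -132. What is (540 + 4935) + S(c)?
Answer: 5475 + I*√89 ≈ 5475.0 + 9.434*I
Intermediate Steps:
(540 + 4935) + S(c) = (540 + 4935) + √(43 - 132) = 5475 + √(-89) = 5475 + I*√89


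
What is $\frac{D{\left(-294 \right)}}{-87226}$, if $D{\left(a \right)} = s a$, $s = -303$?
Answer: $- \frac{44541}{43613} \approx -1.0213$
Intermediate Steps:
$D{\left(a \right)} = - 303 a$
$\frac{D{\left(-294 \right)}}{-87226} = \frac{\left(-303\right) \left(-294\right)}{-87226} = 89082 \left(- \frac{1}{87226}\right) = - \frac{44541}{43613}$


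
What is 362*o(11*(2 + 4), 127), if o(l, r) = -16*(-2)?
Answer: 11584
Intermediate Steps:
o(l, r) = 32
362*o(11*(2 + 4), 127) = 362*32 = 11584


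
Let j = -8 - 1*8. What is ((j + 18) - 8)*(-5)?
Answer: 30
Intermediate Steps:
j = -16 (j = -8 - 8 = -16)
((j + 18) - 8)*(-5) = ((-16 + 18) - 8)*(-5) = (2 - 8)*(-5) = -6*(-5) = 30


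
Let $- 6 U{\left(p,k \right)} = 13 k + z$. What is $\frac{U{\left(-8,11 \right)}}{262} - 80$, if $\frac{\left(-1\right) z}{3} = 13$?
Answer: $- \frac{31466}{393} \approx -80.066$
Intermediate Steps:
$z = -39$ ($z = \left(-3\right) 13 = -39$)
$U{\left(p,k \right)} = \frac{13}{2} - \frac{13 k}{6}$ ($U{\left(p,k \right)} = - \frac{13 k - 39}{6} = - \frac{-39 + 13 k}{6} = \frac{13}{2} - \frac{13 k}{6}$)
$\frac{U{\left(-8,11 \right)}}{262} - 80 = \frac{\frac{13}{2} - \frac{143}{6}}{262} - 80 = \left(\frac{13}{2} - \frac{143}{6}\right) \frac{1}{262} - 80 = \left(- \frac{52}{3}\right) \frac{1}{262} - 80 = - \frac{26}{393} - 80 = - \frac{31466}{393}$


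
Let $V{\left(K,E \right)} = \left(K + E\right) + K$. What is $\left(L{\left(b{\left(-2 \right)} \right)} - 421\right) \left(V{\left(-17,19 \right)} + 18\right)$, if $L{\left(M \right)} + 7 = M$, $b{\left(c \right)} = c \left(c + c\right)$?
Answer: $-1260$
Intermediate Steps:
$V{\left(K,E \right)} = E + 2 K$ ($V{\left(K,E \right)} = \left(E + K\right) + K = E + 2 K$)
$b{\left(c \right)} = 2 c^{2}$ ($b{\left(c \right)} = c 2 c = 2 c^{2}$)
$L{\left(M \right)} = -7 + M$
$\left(L{\left(b{\left(-2 \right)} \right)} - 421\right) \left(V{\left(-17,19 \right)} + 18\right) = \left(\left(-7 + 2 \left(-2\right)^{2}\right) - 421\right) \left(\left(19 + 2 \left(-17\right)\right) + 18\right) = \left(\left(-7 + 2 \cdot 4\right) - 421\right) \left(\left(19 - 34\right) + 18\right) = \left(\left(-7 + 8\right) - 421\right) \left(-15 + 18\right) = \left(1 - 421\right) 3 = \left(-420\right) 3 = -1260$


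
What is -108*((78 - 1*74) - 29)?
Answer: 2700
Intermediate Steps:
-108*((78 - 1*74) - 29) = -108*((78 - 74) - 29) = -108*(4 - 29) = -108*(-25) = 2700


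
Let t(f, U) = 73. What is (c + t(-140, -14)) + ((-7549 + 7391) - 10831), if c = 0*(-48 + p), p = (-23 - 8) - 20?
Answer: -10916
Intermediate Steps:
p = -51 (p = -31 - 20 = -51)
c = 0 (c = 0*(-48 - 51) = 0*(-99) = 0)
(c + t(-140, -14)) + ((-7549 + 7391) - 10831) = (0 + 73) + ((-7549 + 7391) - 10831) = 73 + (-158 - 10831) = 73 - 10989 = -10916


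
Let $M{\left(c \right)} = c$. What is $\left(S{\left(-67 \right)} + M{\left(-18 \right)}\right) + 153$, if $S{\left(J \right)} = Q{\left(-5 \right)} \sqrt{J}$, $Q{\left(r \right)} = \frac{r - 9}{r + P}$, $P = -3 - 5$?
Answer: $135 + \frac{14 i \sqrt{67}}{13} \approx 135.0 + 8.815 i$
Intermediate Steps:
$P = -8$
$Q{\left(r \right)} = \frac{-9 + r}{-8 + r}$ ($Q{\left(r \right)} = \frac{r - 9}{r - 8} = \frac{-9 + r}{-8 + r}$)
$S{\left(J \right)} = \frac{14 \sqrt{J}}{13}$ ($S{\left(J \right)} = \frac{-9 - 5}{-8 - 5} \sqrt{J} = \frac{1}{-13} \left(-14\right) \sqrt{J} = \left(- \frac{1}{13}\right) \left(-14\right) \sqrt{J} = \frac{14 \sqrt{J}}{13}$)
$\left(S{\left(-67 \right)} + M{\left(-18 \right)}\right) + 153 = \left(\frac{14 \sqrt{-67}}{13} - 18\right) + 153 = \left(\frac{14 i \sqrt{67}}{13} - 18\right) + 153 = \left(-18 + \frac{14 i \sqrt{67}}{13}\right) + 153 = 135 + \frac{14 i \sqrt{67}}{13}$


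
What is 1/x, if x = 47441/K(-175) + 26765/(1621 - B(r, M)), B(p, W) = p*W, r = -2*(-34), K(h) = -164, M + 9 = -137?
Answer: -1894036/543506649 ≈ -0.0034848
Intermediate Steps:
M = -146 (M = -9 - 137 = -146)
r = 68
B(p, W) = W*p
x = -543506649/1894036 (x = 47441/(-164) + 26765/(1621 - (-146)*68) = 47441*(-1/164) + 26765/(1621 - 1*(-9928)) = -47441/164 + 26765/(1621 + 9928) = -47441/164 + 26765/11549 = -543506649/1894036 ≈ -286.96)
1/x = 1/(-543506649/1894036) = -1894036/543506649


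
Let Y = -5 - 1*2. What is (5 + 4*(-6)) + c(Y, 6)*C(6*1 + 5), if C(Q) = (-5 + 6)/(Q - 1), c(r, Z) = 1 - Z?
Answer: -39/2 ≈ -19.500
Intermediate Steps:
Y = -7 (Y = -5 - 2 = -7)
C(Q) = 1/(-1 + Q)
(5 + 4*(-6)) + c(Y, 6)*C(6*1 + 5) = (5 + 4*(-6)) + (1 - 1*6)/(-1 + (6*1 + 5)) = (5 - 24) + (1 - 6)/(-1 + (6 + 5)) = -19 - 5/(-1 + 11) = -19 - 5/10 = -19 - 5*1/10 = -19 - 1/2 = -39/2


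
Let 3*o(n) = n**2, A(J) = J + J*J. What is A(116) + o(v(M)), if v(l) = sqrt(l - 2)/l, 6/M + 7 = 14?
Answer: 366430/27 ≈ 13571.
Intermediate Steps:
M = 6/7 (M = 6/(-7 + 14) = 6/7 ≈ 0.85714)
v(l) = sqrt(-2 + l)/l
A(J) = J + J**2
o(n) = n**2/3
A(116) + o(v(M)) = 116*(1 + 116) + (sqrt(-2 + 6/7)/(6/7))**2/3 = 116*117 + (7*sqrt(-8/7)/6)**2/3 = 13572 + (7*(2*I*sqrt(14)/7)/6)**2/3 = 13572 + (I*sqrt(14)/3)**2/3 = 13572 + (1/3)*(-14/9) = 13572 - 14/27 = 366430/27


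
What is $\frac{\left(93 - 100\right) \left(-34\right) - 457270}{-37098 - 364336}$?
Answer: $\frac{228516}{200717} \approx 1.1385$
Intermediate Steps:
$\frac{\left(93 - 100\right) \left(-34\right) - 457270}{-37098 - 364336} = \frac{\left(-7\right) \left(-34\right) - 457270}{-401434} = \left(238 - 457270\right) \left(- \frac{1}{401434}\right) = \left(-457032\right) \left(- \frac{1}{401434}\right) = \frac{228516}{200717}$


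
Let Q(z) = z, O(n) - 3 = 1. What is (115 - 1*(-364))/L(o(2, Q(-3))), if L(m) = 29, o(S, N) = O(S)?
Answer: 479/29 ≈ 16.517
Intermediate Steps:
O(n) = 4 (O(n) = 3 + 1 = 4)
o(S, N) = 4
(115 - 1*(-364))/L(o(2, Q(-3))) = (115 - 1*(-364))/29 = (115 + 364)*(1/29) = 479*(1/29) = 479/29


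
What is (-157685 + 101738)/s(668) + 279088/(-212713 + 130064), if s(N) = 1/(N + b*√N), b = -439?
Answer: -3088807965892/82649 + 49121466*√167 ≈ 5.9742e+8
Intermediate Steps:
s(N) = 1/(N - 439*√N)
(-157685 + 101738)/s(668) + 279088/(-212713 + 130064) = (-157685 + 101738)/(1/(668 - 878*√167)) + 279088/(-212713 + 130064) = -(37372596 - 49121466*√167) + 279088/(-82649) = -(37372596 - 49121466*√167) + 279088*(-1/82649) = -55947*(668 - 878*√167) - 279088/82649 = (-37372596 + 49121466*√167) - 279088/82649 = -3088807965892/82649 + 49121466*√167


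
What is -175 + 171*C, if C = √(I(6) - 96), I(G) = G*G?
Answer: -175 + 342*I*√15 ≈ -175.0 + 1324.6*I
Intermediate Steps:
I(G) = G²
C = 2*I*√15 (C = √(6² - 96) = √(36 - 96) = √(-60) = 2*I*√15 ≈ 7.746*I)
-175 + 171*C = -175 + 171*(2*I*√15) = -175 + 342*I*√15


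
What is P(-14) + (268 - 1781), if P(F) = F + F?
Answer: -1541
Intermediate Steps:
P(F) = 2*F
P(-14) + (268 - 1781) = 2*(-14) + (268 - 1781) = -28 - 1513 = -1541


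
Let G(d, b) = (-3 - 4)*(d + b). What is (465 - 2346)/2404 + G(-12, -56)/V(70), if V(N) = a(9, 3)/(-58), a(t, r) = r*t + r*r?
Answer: -16609337/21636 ≈ -767.67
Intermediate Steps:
a(t, r) = r² + r*t (a(t, r) = r*t + r² = r² + r*t)
V(N) = -18/29 (V(N) = (3*(3 + 9))/(-58) = (3*12)*(-1/58) = 36*(-1/58) = -18/29)
G(d, b) = -7*b - 7*d (G(d, b) = -7*(b + d) = -7*b - 7*d)
(465 - 2346)/2404 + G(-12, -56)/V(70) = (465 - 2346)/2404 + (-7*(-56) - 7*(-12))/(-18/29) = -1881*1/2404 + (392 + 84)*(-29/18) = -1881/2404 + 476*(-29/18) = -1881/2404 - 6902/9 = -16609337/21636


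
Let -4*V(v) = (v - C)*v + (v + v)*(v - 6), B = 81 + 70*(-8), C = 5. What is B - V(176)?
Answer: 22005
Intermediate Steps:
B = -479 (B = 81 - 560 = -479)
V(v) = -v*(-6 + v)/2 - v*(-5 + v)/4 (V(v) = -((v - 1*5)*v + (v + v)*(v - 6))/4 = -((v - 5)*v + (2*v)*(-6 + v))/4 = -((-5 + v)*v + 2*v*(-6 + v))/4 = -(v*(-5 + v) + 2*v*(-6 + v))/4 = -v*(-6 + v)/2 - v*(-5 + v)/4)
B - V(176) = -479 - 176*(17 - 3*176)/4 = -479 - 176*(17 - 528)/4 = -479 - 176*(-511)/4 = -479 - 1*(-22484) = -479 + 22484 = 22005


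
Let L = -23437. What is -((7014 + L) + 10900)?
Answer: 5523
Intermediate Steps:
-((7014 + L) + 10900) = -((7014 - 23437) + 10900) = -(-16423 + 10900) = -1*(-5523) = 5523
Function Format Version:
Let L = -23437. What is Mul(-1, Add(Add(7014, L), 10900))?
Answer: 5523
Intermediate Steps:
Mul(-1, Add(Add(7014, L), 10900)) = Mul(-1, Add(Add(7014, -23437), 10900)) = Mul(-1, Add(-16423, 10900)) = Mul(-1, -5523) = 5523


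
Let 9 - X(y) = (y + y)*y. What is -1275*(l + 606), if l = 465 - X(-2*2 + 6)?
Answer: -1364250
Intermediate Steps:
X(y) = 9 - 2*y**2 (X(y) = 9 - (y + y)*y = 9 - 2*y*y = 9 - 2*y**2)
l = 464 (l = 465 - (9 - 2*(-2*2 + 6)**2) = 465 - (9 - 2*(-4 + 6)**2) = 465 - (9 - 2*2**2) = 465 - (9 - 2*4) = 465 - (9 - 8) = 465 - 1*1 = 465 - 1 = 464)
-1275*(l + 606) = -1275*(464 + 606) = -1275*1070 = -1364250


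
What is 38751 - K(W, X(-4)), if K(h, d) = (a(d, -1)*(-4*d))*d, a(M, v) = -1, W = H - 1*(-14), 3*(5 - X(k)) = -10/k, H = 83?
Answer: 348134/9 ≈ 38682.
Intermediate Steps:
X(k) = 5 + 10/(3*k) (X(k) = 5 - (-10)/(3*k) = 5 + 10/(3*k))
W = 97 (W = 83 - 1*(-14) = 83 + 14 = 97)
K(h, d) = 4*d² (K(h, d) = (-(-4)*d)*d = (4*d)*d = 4*d²)
38751 - K(W, X(-4)) = 38751 - 4*(5 + (10/3)/(-4))² = 38751 - 4*(5 + (10/3)*(-¼))² = 38751 - 4*(5 - ⅚)² = 38751 - 4*(25/6)² = 38751 - 4*625/36 = 38751 - 1*625/9 = 38751 - 625/9 = 348134/9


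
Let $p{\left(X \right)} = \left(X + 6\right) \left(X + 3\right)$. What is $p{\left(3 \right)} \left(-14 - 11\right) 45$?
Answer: $-60750$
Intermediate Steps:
$p{\left(X \right)} = \left(3 + X\right) \left(6 + X\right)$ ($p{\left(X \right)} = \left(6 + X\right) \left(3 + X\right) = \left(3 + X\right) \left(6 + X\right)$)
$p{\left(3 \right)} \left(-14 - 11\right) 45 = \left(18 + 3^{2} + 9 \cdot 3\right) \left(-14 - 11\right) 45 = \left(18 + 9 + 27\right) \left(-25\right) 45 = 54 \left(-25\right) 45 = \left(-1350\right) 45 = -60750$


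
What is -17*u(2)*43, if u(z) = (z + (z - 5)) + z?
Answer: -731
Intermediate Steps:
u(z) = -5 + 3*z (u(z) = (z + (-5 + z)) + z = (-5 + 2*z) + z = -5 + 3*z)
-17*u(2)*43 = -17*(-5 + 3*2)*43 = -17*(-5 + 6)*43 = -17*1*43 = -17*43 = -731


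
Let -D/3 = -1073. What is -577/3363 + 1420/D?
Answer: 324233/1202833 ≈ 0.26956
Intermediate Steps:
D = 3219 (D = -3*(-1073) = 3219)
-577/3363 + 1420/D = -577/3363 + 1420/3219 = 324233/1202833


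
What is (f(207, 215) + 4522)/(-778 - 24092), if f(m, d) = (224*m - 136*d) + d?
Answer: -4373/4974 ≈ -0.87917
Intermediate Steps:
f(m, d) = -135*d + 224*m (f(m, d) = (-136*d + 224*m) + d = -135*d + 224*m)
(f(207, 215) + 4522)/(-778 - 24092) = ((-135*215 + 224*207) + 4522)/(-778 - 24092) = ((-29025 + 46368) + 4522)/(-24870) = (17343 + 4522)*(-1/24870) = 21865*(-1/24870) = -4373/4974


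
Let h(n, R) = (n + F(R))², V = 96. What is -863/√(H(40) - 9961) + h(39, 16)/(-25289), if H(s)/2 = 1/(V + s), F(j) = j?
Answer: -25/209 + 1726*I*√11514899/677347 ≈ -0.11962 + 8.6469*I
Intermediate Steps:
H(s) = 2/(96 + s)
h(n, R) = (R + n)² (h(n, R) = (n + R)² = (R + n)²)
-863/√(H(40) - 9961) + h(39, 16)/(-25289) = -863/√(2/(96 + 40) - 9961) + (16 + 39)²/(-25289) = -863/√(2/136 - 9961) + 55²*(-1/25289) = -863/√(2*(1/136) - 9961) + 3025*(-1/25289) = -863/√(1/68 - 9961) - 25/209 = -863*(-2*I*√11514899/677347) - 25/209 = -(-1726)*I*√11514899/677347 - 25/209 = 1726*I*√11514899/677347 - 25/209 = -25/209 + 1726*I*√11514899/677347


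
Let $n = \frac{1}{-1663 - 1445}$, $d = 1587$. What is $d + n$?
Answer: $\frac{4932395}{3108} \approx 1587.0$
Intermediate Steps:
$n = - \frac{1}{3108}$ ($n = \frac{1}{-3108} = - \frac{1}{3108} \approx -0.00032175$)
$d + n = 1587 - \frac{1}{3108} = \frac{4932395}{3108}$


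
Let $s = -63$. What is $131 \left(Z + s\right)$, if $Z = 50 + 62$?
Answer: $6419$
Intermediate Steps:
$Z = 112$
$131 \left(Z + s\right) = 131 \left(112 - 63\right) = 131 \cdot 49 = 6419$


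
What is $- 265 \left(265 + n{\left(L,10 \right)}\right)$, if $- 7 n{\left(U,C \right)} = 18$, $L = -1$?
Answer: $- \frac{486805}{7} \approx -69544.0$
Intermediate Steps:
$n{\left(U,C \right)} = - \frac{18}{7}$ ($n{\left(U,C \right)} = \left(- \frac{1}{7}\right) 18 = - \frac{18}{7}$)
$- 265 \left(265 + n{\left(L,10 \right)}\right) = - 265 \left(265 - \frac{18}{7}\right) = \left(-265\right) \frac{1837}{7} = - \frac{486805}{7}$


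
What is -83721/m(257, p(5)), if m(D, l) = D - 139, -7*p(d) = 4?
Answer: -1419/2 ≈ -709.50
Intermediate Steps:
p(d) = -4/7 (p(d) = -1/7*4 = -4/7)
m(D, l) = -139 + D
-83721/m(257, p(5)) = -83721/(-139 + 257) = -83721/118 = -83721*1/118 = -1419/2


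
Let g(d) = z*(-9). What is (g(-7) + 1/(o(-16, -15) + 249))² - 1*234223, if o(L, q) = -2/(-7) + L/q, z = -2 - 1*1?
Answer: -161345692064971/691006369 ≈ -2.3349e+5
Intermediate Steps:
z = -3 (z = -2 - 1 = -3)
o(L, q) = 2/7 + L/q (o(L, q) = -2*(-⅐) + L/q = 2/7 + L/q)
g(d) = 27 (g(d) = -3*(-9) = 27)
(g(-7) + 1/(o(-16, -15) + 249))² - 1*234223 = (27 + 1/((2/7 - 16/(-15)) + 249))² - 1*234223 = (27 + 1/((2/7 - 16*(-1/15)) + 249))² - 234223 = (27 + 1/((2/7 + 16/15) + 249))² - 234223 = (27 + 1/(142/105 + 249))² - 234223 = (27 + 1/(26287/105))² - 234223 = (27 + 105/26287)² - 234223 = (709854/26287)² - 234223 = 503892701316/691006369 - 234223 = -161345692064971/691006369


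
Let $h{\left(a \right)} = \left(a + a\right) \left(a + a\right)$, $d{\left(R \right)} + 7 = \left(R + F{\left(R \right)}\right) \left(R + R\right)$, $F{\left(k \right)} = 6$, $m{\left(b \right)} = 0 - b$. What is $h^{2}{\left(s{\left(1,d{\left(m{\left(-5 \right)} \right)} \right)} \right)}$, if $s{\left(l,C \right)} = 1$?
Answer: $16$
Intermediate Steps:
$m{\left(b \right)} = - b$
$d{\left(R \right)} = -7 + 2 R \left(6 + R\right)$ ($d{\left(R \right)} = -7 + \left(R + 6\right) \left(R + R\right) = -7 + \left(6 + R\right) 2 R = -7 + 2 R \left(6 + R\right)$)
$h{\left(a \right)} = 4 a^{2}$ ($h{\left(a \right)} = 2 a 2 a = 4 a^{2}$)
$h^{2}{\left(s{\left(1,d{\left(m{\left(-5 \right)} \right)} \right)} \right)} = \left(4 \cdot 1^{2}\right)^{2} = \left(4 \cdot 1\right)^{2} = 4^{2} = 16$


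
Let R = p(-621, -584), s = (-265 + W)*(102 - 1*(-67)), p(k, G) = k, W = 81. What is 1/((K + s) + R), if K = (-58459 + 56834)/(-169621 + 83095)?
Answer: -86526/2744343517 ≈ -3.1529e-5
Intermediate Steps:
K = 1625/86526 (K = -1625/(-86526) = -1625*(-1/86526) = 1625/86526 ≈ 0.018780)
s = -31096 (s = (-265 + 81)*(102 - 1*(-67)) = -184*(102 + 67) = -184*169 = -31096)
R = -621
1/((K + s) + R) = 1/((1625/86526 - 31096) - 621) = 1/(-2690610871/86526 - 621) = 1/(-2744343517/86526) = -86526/2744343517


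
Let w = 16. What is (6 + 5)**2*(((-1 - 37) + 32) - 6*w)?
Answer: -12342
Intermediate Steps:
(6 + 5)**2*(((-1 - 37) + 32) - 6*w) = (6 + 5)**2*(((-1 - 37) + 32) - 6*16) = 11**2*((-38 + 32) - 96) = 121*(-6 - 96) = 121*(-102) = -12342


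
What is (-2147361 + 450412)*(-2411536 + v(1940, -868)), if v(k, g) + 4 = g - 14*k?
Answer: 4139822478032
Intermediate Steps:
v(k, g) = -4 + g - 14*k (v(k, g) = -4 + (g - 14*k) = -4 + g - 14*k)
(-2147361 + 450412)*(-2411536 + v(1940, -868)) = (-2147361 + 450412)*(-2411536 + (-4 - 868 - 14*1940)) = -1696949*(-2411536 + (-4 - 868 - 27160)) = -1696949*(-2411536 - 28032) = -1696949*(-2439568) = 4139822478032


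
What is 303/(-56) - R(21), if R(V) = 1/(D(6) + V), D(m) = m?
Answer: -8237/1512 ≈ -5.4478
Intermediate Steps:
R(V) = 1/(6 + V)
303/(-56) - R(21) = 303/(-56) - 1/(6 + 21) = 303*(-1/56) - 1/27 = -303/56 - 1*1/27 = -303/56 - 1/27 = -8237/1512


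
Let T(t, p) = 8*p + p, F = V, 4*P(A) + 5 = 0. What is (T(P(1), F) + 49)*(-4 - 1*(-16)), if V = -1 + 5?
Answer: 1020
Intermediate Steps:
V = 4
P(A) = -5/4 (P(A) = -5/4 + (¼)*0 = -5/4 + 0 = -5/4)
F = 4
T(t, p) = 9*p
(T(P(1), F) + 49)*(-4 - 1*(-16)) = (9*4 + 49)*(-4 - 1*(-16)) = (36 + 49)*(-4 + 16) = 85*12 = 1020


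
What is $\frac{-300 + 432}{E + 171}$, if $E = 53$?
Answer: $\frac{33}{56} \approx 0.58929$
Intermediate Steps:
$\frac{-300 + 432}{E + 171} = \frac{-300 + 432}{53 + 171} = \frac{132}{224} = 132 \cdot \frac{1}{224} = \frac{33}{56}$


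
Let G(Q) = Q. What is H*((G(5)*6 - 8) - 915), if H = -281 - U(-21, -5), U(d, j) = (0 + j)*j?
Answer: 273258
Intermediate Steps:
U(d, j) = j**2 (U(d, j) = j*j = j**2)
H = -306 (H = -281 - 1*(-5)**2 = -281 - 1*25 = -281 - 25 = -306)
H*((G(5)*6 - 8) - 915) = -306*((5*6 - 8) - 915) = -306*((30 - 8) - 915) = -306*(22 - 915) = -306*(-893) = 273258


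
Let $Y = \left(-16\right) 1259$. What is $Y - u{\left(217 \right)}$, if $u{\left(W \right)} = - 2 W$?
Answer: $-19710$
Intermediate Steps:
$Y = -20144$
$Y - u{\left(217 \right)} = -20144 - \left(-2\right) 217 = -20144 - -434 = -20144 + 434 = -19710$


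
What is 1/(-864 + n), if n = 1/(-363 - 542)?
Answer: -905/781921 ≈ -0.0011574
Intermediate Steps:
n = -1/905 (n = 1/(-905) = -1/905 ≈ -0.0011050)
1/(-864 + n) = 1/(-864 - 1/905) = 1/(-781921/905) = -905/781921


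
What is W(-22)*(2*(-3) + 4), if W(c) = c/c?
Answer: -2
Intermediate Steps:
W(c) = 1
W(-22)*(2*(-3) + 4) = 1*(2*(-3) + 4) = 1*(-6 + 4) = 1*(-2) = -2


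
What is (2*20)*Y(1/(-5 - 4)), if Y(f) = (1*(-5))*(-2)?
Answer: 400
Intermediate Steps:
Y(f) = 10 (Y(f) = -5*(-2) = 10)
(2*20)*Y(1/(-5 - 4)) = (2*20)*10 = 40*10 = 400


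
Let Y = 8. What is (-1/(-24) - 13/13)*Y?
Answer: -23/3 ≈ -7.6667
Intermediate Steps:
(-1/(-24) - 13/13)*Y = (-1/(-24) - 13/13)*8 = (-1*(-1/24) - 13*1/13)*8 = (1/24 - 1)*8 = -23/24*8 = -23/3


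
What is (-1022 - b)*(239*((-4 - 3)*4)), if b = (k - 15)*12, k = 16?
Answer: 6919528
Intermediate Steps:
b = 12 (b = (16 - 15)*12 = 1*12 = 12)
(-1022 - b)*(239*((-4 - 3)*4)) = (-1022 - 1*12)*(239*((-4 - 3)*4)) = (-1022 - 12)*(239*(-7*4)) = -247126*(-28) = -1034*(-6692) = 6919528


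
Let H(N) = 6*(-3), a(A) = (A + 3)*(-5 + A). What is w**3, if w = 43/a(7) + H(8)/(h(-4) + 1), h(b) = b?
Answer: 4330747/8000 ≈ 541.34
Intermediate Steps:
a(A) = (-5 + A)*(3 + A) (a(A) = (3 + A)*(-5 + A) = (-5 + A)*(3 + A))
H(N) = -18
w = 163/20 (w = 43/(-15 + 7**2 - 2*7) - 18/(-4 + 1) = 43/(-15 + 49 - 14) - 18/(-3) = 43/20 - 18*(-1/3) = 43*(1/20) + 6 = 43/20 + 6 = 163/20 ≈ 8.1500)
w**3 = (163/20)**3 = 4330747/8000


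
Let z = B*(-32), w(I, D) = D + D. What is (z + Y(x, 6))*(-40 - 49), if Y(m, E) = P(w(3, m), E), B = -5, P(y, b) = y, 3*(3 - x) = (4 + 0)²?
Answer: -41474/3 ≈ -13825.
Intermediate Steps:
x = -7/3 (x = 3 - (4 + 0)²/3 = 3 - ⅓*4² = 3 - ⅓*16 = 3 - 16/3 = -7/3 ≈ -2.3333)
w(I, D) = 2*D
Y(m, E) = 2*m
z = 160 (z = -5*(-32) = 160)
(z + Y(x, 6))*(-40 - 49) = (160 + 2*(-7/3))*(-40 - 49) = (160 - 14/3)*(-89) = (466/3)*(-89) = -41474/3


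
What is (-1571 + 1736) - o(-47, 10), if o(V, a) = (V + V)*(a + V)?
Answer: -3313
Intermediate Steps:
o(V, a) = 2*V*(V + a) (o(V, a) = (2*V)*(V + a) = 2*V*(V + a))
(-1571 + 1736) - o(-47, 10) = (-1571 + 1736) - 2*(-47)*(-47 + 10) = 165 - 2*(-47)*(-37) = 165 - 1*3478 = 165 - 3478 = -3313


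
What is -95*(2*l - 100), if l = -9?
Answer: 11210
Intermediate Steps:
-95*(2*l - 100) = -95*(2*(-9) - 100) = -95*(-18 - 100) = -95*(-118) = 11210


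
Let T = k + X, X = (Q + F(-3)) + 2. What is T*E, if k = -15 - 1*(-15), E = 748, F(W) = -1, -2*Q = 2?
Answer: 0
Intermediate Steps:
Q = -1 (Q = -1/2*2 = -1)
X = 0 (X = (-1 - 1) + 2 = -2 + 2 = 0)
k = 0 (k = -15 + 15 = 0)
T = 0 (T = 0 + 0 = 0)
T*E = 0*748 = 0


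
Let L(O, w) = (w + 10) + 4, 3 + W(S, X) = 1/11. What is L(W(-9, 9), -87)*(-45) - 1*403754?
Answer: -400469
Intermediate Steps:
W(S, X) = -32/11 (W(S, X) = -3 + 1/11 = -32/11)
L(O, w) = 14 + w (L(O, w) = (10 + w) + 4 = 14 + w)
L(W(-9, 9), -87)*(-45) - 1*403754 = (14 - 87)*(-45) - 1*403754 = -73*(-45) - 403754 = 3285 - 403754 = -400469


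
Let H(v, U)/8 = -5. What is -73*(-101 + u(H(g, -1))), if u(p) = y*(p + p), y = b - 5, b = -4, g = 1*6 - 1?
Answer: -45187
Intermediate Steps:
g = 5 (g = 6 - 1 = 5)
H(v, U) = -40 (H(v, U) = 8*(-5) = -40)
y = -9 (y = -4 - 5 = -9)
u(p) = -18*p (u(p) = -9*(p + p) = -18*p)
-73*(-101 + u(H(g, -1))) = -73*(-101 - 18*(-40)) = -73*(-101 + 720) = -73*619 = -45187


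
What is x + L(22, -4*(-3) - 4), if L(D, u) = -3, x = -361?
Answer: -364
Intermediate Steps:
x + L(22, -4*(-3) - 4) = -361 - 3 = -364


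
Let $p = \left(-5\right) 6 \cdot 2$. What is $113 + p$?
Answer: $53$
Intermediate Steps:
$p = -60$ ($p = \left(-30\right) 2 = -60$)
$113 + p = 113 - 60 = 53$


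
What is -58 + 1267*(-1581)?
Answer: -2003185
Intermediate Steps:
-58 + 1267*(-1581) = -58 - 2003127 = -2003185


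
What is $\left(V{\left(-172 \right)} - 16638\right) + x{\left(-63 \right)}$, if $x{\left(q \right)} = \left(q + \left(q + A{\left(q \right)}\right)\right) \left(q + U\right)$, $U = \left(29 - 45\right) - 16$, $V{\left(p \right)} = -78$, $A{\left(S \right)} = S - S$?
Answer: $-4746$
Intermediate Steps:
$A{\left(S \right)} = 0$
$U = -32$ ($U = -16 - 16 = -32$)
$x{\left(q \right)} = 2 q \left(-32 + q\right)$ ($x{\left(q \right)} = \left(q + \left(q + 0\right)\right) \left(q - 32\right) = \left(q + q\right) \left(-32 + q\right) = 2 q \left(-32 + q\right)$)
$\left(V{\left(-172 \right)} - 16638\right) + x{\left(-63 \right)} = \left(-78 - 16638\right) + 2 \left(-63\right) \left(-32 - 63\right) = -16716 + 2 \left(-63\right) \left(-95\right) = -16716 + 11970 = -4746$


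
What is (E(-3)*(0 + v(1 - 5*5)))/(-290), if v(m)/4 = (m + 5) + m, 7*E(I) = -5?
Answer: -86/203 ≈ -0.42365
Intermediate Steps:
E(I) = -5/7 (E(I) = (1/7)*(-5) = -5/7)
v(m) = 20 + 8*m (v(m) = 4*((m + 5) + m) = 4*((5 + m) + m) = 4*(5 + 2*m) = 20 + 8*m)
(E(-3)*(0 + v(1 - 5*5)))/(-290) = -5*(0 + (20 + 8*(1 - 5*5)))/7/(-290) = -5*(0 + (20 + 8*(1 - 25)))/7*(-1/290) = -5*(0 + (20 + 8*(-24)))/7*(-1/290) = -5*(0 + (20 - 192))/7*(-1/290) = -5*(0 - 172)/7*(-1/290) = -5/7*(-172)*(-1/290) = (860/7)*(-1/290) = -86/203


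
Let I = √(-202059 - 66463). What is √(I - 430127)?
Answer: √(-430127 + I*√268522) ≈ 0.395 + 655.84*I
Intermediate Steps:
I = I*√268522 (I = √(-268522) = I*√268522 ≈ 518.19*I)
√(I - 430127) = √(I*√268522 - 430127) = √(-430127 + I*√268522)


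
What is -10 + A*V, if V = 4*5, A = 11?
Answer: 210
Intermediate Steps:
V = 20
-10 + A*V = -10 + 11*20 = -10 + 220 = 210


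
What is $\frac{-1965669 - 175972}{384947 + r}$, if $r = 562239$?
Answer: $- \frac{36299}{16054} \approx -2.2611$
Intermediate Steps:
$\frac{-1965669 - 175972}{384947 + r} = \frac{-1965669 - 175972}{384947 + 562239} = - \frac{2141641}{947186} = \left(-2141641\right) \frac{1}{947186} = - \frac{36299}{16054}$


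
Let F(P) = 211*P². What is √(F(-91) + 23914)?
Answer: √1771205 ≈ 1330.9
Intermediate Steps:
√(F(-91) + 23914) = √(211*(-91)² + 23914) = √(211*8281 + 23914) = √(1747291 + 23914) = √1771205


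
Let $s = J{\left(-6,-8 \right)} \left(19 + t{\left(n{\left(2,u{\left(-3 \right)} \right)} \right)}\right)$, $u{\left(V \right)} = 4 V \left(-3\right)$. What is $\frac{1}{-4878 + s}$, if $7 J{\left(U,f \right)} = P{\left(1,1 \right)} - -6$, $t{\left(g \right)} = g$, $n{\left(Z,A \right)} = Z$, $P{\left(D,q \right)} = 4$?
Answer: $- \frac{1}{4848} \approx -0.00020627$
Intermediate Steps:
$u{\left(V \right)} = - 12 V$
$J{\left(U,f \right)} = \frac{10}{7}$ ($J{\left(U,f \right)} = \frac{4 - -6}{7} = \frac{4 + 6}{7} = \frac{1}{7} \cdot 10 = \frac{10}{7}$)
$s = 30$ ($s = \frac{10 \left(19 + 2\right)}{7} = \frac{10}{7} \cdot 21 = 30$)
$\frac{1}{-4878 + s} = \frac{1}{-4878 + 30} = \frac{1}{-4848} = - \frac{1}{4848}$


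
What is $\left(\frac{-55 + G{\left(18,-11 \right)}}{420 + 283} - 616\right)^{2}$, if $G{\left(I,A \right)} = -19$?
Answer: $\frac{137030436}{361} \approx 3.7959 \cdot 10^{5}$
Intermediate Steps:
$\left(\frac{-55 + G{\left(18,-11 \right)}}{420 + 283} - 616\right)^{2} = \left(\frac{-55 - 19}{420 + 283} - 616\right)^{2} = \left(- \frac{74}{703} - 616\right)^{2} = \left(\left(-74\right) \frac{1}{703} - 616\right)^{2} = \left(- \frac{2}{19} - 616\right)^{2} = \left(- \frac{11706}{19}\right)^{2} = \frac{137030436}{361}$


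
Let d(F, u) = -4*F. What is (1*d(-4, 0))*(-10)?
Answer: -160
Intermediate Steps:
(1*d(-4, 0))*(-10) = (1*(-4*(-4)))*(-10) = (1*16)*(-10) = 16*(-10) = -160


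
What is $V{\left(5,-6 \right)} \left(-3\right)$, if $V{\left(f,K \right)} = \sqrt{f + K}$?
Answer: $- 3 i \approx - 3.0 i$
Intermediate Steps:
$V{\left(f,K \right)} = \sqrt{K + f}$
$V{\left(5,-6 \right)} \left(-3\right) = \sqrt{-6 + 5} \left(-3\right) = \sqrt{-1} \left(-3\right) = i \left(-3\right) = - 3 i$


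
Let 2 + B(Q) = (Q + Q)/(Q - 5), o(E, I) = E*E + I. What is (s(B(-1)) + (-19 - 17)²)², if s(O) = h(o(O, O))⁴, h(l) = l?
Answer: 72472122459136/43046721 ≈ 1.6836e+6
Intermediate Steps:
o(E, I) = I + E² (o(E, I) = E² + I = I + E²)
B(Q) = -2 + 2*Q/(-5 + Q) (B(Q) = -2 + (Q + Q)/(Q - 5) = -2 + (2*Q)/(-5 + Q) = -2 + 2*Q/(-5 + Q))
s(O) = (O + O²)⁴
(s(B(-1)) + (-19 - 17)²)² = ((10/(-5 - 1))⁴*(1 + 10/(-5 - 1))⁴ + (-19 - 17)²)² = ((10/(-6))⁴*(1 + 10/(-6))⁴ + (-36)²)² = ((10*(-⅙))⁴*(1 + 10*(-⅙))⁴ + 1296)² = ((-5/3)⁴*(1 - 5/3)⁴ + 1296)² = (625*(-⅔)⁴/81 + 1296)² = ((625/81)*(16/81) + 1296)² = (10000/6561 + 1296)² = (8513056/6561)² = 72472122459136/43046721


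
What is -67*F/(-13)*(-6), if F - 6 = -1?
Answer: -2010/13 ≈ -154.62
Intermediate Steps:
F = 5 (F = 6 - 1 = 5)
-67*F/(-13)*(-6) = -67*5/(-13)*(-6) = -67*5*(-1/13)*(-6) = -(-335)*(-6)/13 = -67*30/13 = -2010/13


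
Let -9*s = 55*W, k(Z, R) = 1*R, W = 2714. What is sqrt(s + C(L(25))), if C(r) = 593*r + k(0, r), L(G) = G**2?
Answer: 22*sqrt(6595)/3 ≈ 595.54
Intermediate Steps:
k(Z, R) = R
C(r) = 594*r (C(r) = 593*r + r = 594*r)
s = -149270/9 (s = -55*2714/9 = -1/9*149270 = -149270/9 ≈ -16586.)
sqrt(s + C(L(25))) = sqrt(-149270/9 + 594*25**2) = sqrt(-149270/9 + 594*625) = sqrt(-149270/9 + 371250) = sqrt(3191980/9) = 22*sqrt(6595)/3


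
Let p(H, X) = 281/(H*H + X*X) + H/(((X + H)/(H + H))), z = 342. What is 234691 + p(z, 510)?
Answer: 6290390938471/26771544 ≈ 2.3497e+5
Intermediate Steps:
p(H, X) = 281/(H**2 + X**2) + 2*H**2/(H + X) (p(H, X) = 281/(H**2 + X**2) + H/(((H + X)/((2*H)))) = 281/(H**2 + X**2) + H/(((H + X)*(1/(2*H)))) = 281/(H**2 + X**2) + H/(((H + X)/(2*H))) = 281/(H**2 + X**2) + H*(2*H/(H + X)) = 281/(H**2 + X**2) + 2*H**2/(H + X))
234691 + p(z, 510) = 234691 + (2*342**4 + 281*342 + 281*510 + 2*342**2*510**2)/(342**3 + 510**3 + 342*510**2 + 510*342**2) = 234691 + (2*13680577296 + 96102 + 143310 + 2*116964*260100)/(40001688 + 132651000 + 342*260100 + 510*116964) = 234691 + (27361154592 + 96102 + 143310 + 60844672800)/(40001688 + 132651000 + 88954200 + 59651640) = 234691 + 88206066804/321258528 = 234691 + (1/321258528)*88206066804 = 234691 + 7350505567/26771544 = 6290390938471/26771544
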